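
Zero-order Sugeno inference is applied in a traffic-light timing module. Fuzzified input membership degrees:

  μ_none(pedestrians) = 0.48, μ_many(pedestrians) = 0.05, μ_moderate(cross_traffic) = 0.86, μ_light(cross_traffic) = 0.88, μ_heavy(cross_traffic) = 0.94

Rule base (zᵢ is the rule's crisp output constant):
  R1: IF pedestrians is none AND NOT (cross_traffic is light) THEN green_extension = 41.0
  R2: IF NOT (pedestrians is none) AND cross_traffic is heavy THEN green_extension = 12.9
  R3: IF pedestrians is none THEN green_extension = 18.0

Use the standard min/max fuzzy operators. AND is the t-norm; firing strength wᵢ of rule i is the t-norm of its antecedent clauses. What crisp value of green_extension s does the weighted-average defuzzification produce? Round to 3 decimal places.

R1 (z=41.0): none=0.48, ¬light=1−0.88=0.12; AND[min(a, b)] → w = 0.12
R2 (z=12.9): ¬none=1−0.48=0.52, heavy=0.94; AND[min(a, b)] → w = 0.52
R3 (z=18.0): none=0.48 → w = 0.48
Weighted average = (0.12·41.0 + 0.52·12.9 + 0.48·18.0) / (0.12 + 0.52 + 0.48)
  = 20.2680 / 1.1200 = 18.096

18.096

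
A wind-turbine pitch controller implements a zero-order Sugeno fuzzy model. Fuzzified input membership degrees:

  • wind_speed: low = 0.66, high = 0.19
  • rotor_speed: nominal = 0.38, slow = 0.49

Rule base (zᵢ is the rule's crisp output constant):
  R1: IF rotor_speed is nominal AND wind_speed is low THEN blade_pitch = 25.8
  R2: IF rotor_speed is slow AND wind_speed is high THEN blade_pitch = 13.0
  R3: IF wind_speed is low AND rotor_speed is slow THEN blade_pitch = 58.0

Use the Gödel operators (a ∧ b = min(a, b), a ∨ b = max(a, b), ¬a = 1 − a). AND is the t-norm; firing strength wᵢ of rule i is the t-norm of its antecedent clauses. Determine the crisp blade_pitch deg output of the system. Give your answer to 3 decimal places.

R1 (z=25.8): nominal=0.38, low=0.66; AND[min(a, b)] → w = 0.38
R2 (z=13.0): slow=0.49, high=0.19; AND[min(a, b)] → w = 0.19
R3 (z=58.0): low=0.66, slow=0.49; AND[min(a, b)] → w = 0.49
Weighted average = (0.38·25.8 + 0.19·13.0 + 0.49·58.0) / (0.38 + 0.19 + 0.49)
  = 40.6940 / 1.0600 = 38.391

38.391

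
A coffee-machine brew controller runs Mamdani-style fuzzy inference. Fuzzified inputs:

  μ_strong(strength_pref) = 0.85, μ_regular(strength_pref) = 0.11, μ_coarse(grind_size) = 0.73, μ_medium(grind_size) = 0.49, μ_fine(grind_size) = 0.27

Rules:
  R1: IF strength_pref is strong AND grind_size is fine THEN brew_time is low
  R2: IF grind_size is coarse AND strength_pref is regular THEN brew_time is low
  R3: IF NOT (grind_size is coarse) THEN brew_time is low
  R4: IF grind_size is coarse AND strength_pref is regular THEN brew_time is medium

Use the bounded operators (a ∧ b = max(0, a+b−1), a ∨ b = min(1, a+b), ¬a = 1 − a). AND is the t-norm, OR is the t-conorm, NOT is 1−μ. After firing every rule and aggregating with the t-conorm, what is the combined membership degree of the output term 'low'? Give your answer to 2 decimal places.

0.39

R1: strong=0.85, fine=0.27; AND[max(0, a+b−1)] → w = 0.12
R2: coarse=0.73, regular=0.11; AND[max(0, a+b−1)] → w = 0.00
R3: ¬coarse=1−0.73=0.27 → w = 0.27
R4: coarse=0.73, regular=0.11; AND[max(0, a+b−1)] → w = 0.00
Rules with consequent 'low': {R1, R2, R3} → strengths 0.12, 0.00, 0.27
Aggregate via t-conorm [min(1, a+b)]: 0.39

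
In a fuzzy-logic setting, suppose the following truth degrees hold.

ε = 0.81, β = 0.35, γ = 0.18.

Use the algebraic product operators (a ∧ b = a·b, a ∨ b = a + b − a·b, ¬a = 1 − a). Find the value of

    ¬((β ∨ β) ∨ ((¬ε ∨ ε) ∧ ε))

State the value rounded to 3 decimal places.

0.133

β ∨ β = a + b − a·b on (0.3500, 0.3500) = 0.5775
¬ε = 1 − 0.8100 = 0.1900
¬ε ∨ ε = a + b − a·b on (0.1900, 0.8100) = 0.8461
(¬ε ∨ ε) ∧ ε = a·b on (0.8461, 0.8100) = 0.6853
(β ∨ β) ∨ ((¬ε ∨ ε) ∧ ε) = a + b − a·b on (0.5775, 0.6853) = 0.8671
¬((β ∨ β) ∨ ((¬ε ∨ ε) ∧ ε)) = 1 − 0.8671 = 0.1329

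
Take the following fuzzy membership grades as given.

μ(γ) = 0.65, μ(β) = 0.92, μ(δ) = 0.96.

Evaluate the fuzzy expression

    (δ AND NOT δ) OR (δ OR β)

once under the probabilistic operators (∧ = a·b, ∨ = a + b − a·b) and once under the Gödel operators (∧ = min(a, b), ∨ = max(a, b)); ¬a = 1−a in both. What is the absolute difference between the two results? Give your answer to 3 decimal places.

0.037

Under probabilistic:
  NOT δ = 1 − 0.9600 = 0.0400
  δ AND NOT δ = a·b on (0.9600, 0.0400) = 0.0384
  δ OR β = a + b − a·b on (0.9600, 0.9200) = 0.9968
  (δ AND NOT δ) OR (δ OR β) = a + b − a·b on (0.0384, 0.9968) = 0.9969
  → value = 0.9969
Under Gödel:
  NOT δ = 1 − 0.96 = 0.04
  δ AND NOT δ = min(a, b) on (0.96, 0.04) = 0.04
  δ OR β = max(a, b) on (0.96, 0.92) = 0.96
  (δ AND NOT δ) OR (δ OR β) = max(a, b) on (0.04, 0.96) = 0.96
  → value = 0.9600
|0.9969 − 0.9600| = 0.037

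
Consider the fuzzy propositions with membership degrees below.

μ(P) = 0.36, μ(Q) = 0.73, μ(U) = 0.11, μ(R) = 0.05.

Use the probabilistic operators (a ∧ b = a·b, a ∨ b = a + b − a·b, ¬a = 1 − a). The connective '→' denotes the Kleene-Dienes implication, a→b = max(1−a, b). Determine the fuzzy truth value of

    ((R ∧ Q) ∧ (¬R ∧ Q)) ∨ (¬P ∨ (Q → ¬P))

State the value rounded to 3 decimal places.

0.874

R ∧ Q = a·b on (0.0500, 0.7300) = 0.0365
¬R = 1 − 0.0500 = 0.9500
¬R ∧ Q = a·b on (0.9500, 0.7300) = 0.6935
(R ∧ Q) ∧ (¬R ∧ Q) = a·b on (0.0365, 0.6935) = 0.0253
¬P = 1 − 0.3600 = 0.6400
¬P = 1 − 0.3600 = 0.6400
Q → ¬P  [Kleene-Dienes: max(1−a, b)] with a=0.7300, b=0.6400 → 0.6400
¬P ∨ (Q → ¬P) = a + b − a·b on (0.6400, 0.6400) = 0.8704
((R ∧ Q) ∧ (¬R ∧ Q)) ∨ (¬P ∨ (Q → ¬P)) = a + b − a·b on (0.0253, 0.8704) = 0.8737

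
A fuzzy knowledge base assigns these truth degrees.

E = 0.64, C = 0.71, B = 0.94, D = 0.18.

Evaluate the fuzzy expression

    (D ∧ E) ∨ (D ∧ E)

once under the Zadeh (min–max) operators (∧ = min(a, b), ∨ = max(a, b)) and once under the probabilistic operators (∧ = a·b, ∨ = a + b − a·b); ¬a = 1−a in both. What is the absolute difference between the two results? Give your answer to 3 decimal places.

Under Zadeh (min–max):
  D ∧ E = min(a, b) on (0.18, 0.64) = 0.18
  D ∧ E = min(a, b) on (0.18, 0.64) = 0.18
  (D ∧ E) ∨ (D ∧ E) = max(a, b) on (0.18, 0.18) = 0.18
  → value = 0.1800
Under probabilistic:
  D ∧ E = a·b on (0.1800, 0.6400) = 0.1152
  D ∧ E = a·b on (0.1800, 0.6400) = 0.1152
  (D ∧ E) ∨ (D ∧ E) = a + b − a·b on (0.1152, 0.1152) = 0.2171
  → value = 0.2171
|0.1800 − 0.2171| = 0.037

0.037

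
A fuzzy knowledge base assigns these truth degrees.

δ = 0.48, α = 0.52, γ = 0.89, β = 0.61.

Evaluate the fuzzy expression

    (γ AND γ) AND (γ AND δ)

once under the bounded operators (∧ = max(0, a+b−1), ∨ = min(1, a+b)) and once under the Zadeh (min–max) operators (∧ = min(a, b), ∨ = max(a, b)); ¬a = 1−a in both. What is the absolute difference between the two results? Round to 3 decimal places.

Under bounded:
  γ AND γ = max(0, a+b−1) on (0.89, 0.89) = 0.78
  γ AND δ = max(0, a+b−1) on (0.89, 0.48) = 0.37
  (γ AND γ) AND (γ AND δ) = max(0, a+b−1) on (0.78, 0.37) = 0.15
  → value = 0.1500
Under Zadeh (min–max):
  γ AND γ = min(a, b) on (0.89, 0.89) = 0.89
  γ AND δ = min(a, b) on (0.89, 0.48) = 0.48
  (γ AND γ) AND (γ AND δ) = min(a, b) on (0.89, 0.48) = 0.48
  → value = 0.4800
|0.1500 − 0.4800| = 0.330

0.330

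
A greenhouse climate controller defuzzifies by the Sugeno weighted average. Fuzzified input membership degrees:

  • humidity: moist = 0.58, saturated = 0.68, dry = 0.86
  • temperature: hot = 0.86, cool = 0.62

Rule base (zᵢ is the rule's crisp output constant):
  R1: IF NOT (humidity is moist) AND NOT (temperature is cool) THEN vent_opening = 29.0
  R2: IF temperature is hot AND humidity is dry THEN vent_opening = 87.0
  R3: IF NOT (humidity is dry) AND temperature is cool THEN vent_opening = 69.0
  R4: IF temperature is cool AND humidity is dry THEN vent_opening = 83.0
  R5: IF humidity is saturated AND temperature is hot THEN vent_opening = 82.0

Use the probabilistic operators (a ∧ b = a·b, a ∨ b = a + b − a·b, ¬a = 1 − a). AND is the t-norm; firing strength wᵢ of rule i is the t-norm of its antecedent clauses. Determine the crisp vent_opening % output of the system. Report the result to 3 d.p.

R1 (z=29.0): ¬moist=1−0.58=0.42, ¬cool=1−0.62=0.38; AND[a·b] → w = 0.1596
R2 (z=87.0): hot=0.86, dry=0.86; AND[a·b] → w = 0.7396
R3 (z=69.0): ¬dry=1−0.86=0.14, cool=0.62; AND[a·b] → w = 0.0868
R4 (z=83.0): cool=0.62, dry=0.86; AND[a·b] → w = 0.5332
R5 (z=82.0): saturated=0.68, hot=0.86; AND[a·b] → w = 0.5848
Weighted average = (0.1596·29.0 + 0.7396·87.0 + 0.0868·69.0 + 0.5332·83.0 + 0.5848·82.0) / (0.1596 + 0.7396 + 0.0868 + 0.5332 + 0.5848)
  = 167.1720 / 2.1040 = 79.454

79.454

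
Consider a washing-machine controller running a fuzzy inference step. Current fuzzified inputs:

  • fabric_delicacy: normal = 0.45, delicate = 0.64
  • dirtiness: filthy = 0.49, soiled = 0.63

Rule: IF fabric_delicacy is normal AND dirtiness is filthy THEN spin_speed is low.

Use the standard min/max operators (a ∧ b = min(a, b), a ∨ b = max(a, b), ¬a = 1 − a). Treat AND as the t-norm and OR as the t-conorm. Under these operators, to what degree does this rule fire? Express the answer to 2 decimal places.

firing strength: normal=0.45, filthy=0.49; AND[min(a, b)] → w = 0.45

0.45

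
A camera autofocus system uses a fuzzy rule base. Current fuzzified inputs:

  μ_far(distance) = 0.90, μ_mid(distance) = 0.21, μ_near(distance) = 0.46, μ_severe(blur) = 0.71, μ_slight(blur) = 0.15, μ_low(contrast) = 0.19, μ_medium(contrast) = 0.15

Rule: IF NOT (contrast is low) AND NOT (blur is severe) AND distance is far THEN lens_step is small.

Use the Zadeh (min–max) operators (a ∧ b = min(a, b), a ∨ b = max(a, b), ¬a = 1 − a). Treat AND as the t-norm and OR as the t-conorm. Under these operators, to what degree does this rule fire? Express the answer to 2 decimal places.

0.29

firing strength: ¬low=1−0.19=0.81, ¬severe=1−0.71=0.29, far=0.90; AND[min(a, b)] → w = 0.29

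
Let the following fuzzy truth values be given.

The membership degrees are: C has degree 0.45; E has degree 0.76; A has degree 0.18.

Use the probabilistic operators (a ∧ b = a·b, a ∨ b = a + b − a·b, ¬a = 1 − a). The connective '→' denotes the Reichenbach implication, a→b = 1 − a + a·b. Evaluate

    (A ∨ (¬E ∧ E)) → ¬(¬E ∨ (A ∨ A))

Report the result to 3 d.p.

0.839

¬E = 1 − 0.7600 = 0.2400
¬E ∧ E = a·b on (0.2400, 0.7600) = 0.1824
A ∨ (¬E ∧ E) = a + b − a·b on (0.1800, 0.1824) = 0.3296
¬E = 1 − 0.7600 = 0.2400
A ∨ A = a + b − a·b on (0.1800, 0.1800) = 0.3276
¬E ∨ (A ∨ A) = a + b − a·b on (0.2400, 0.3276) = 0.4890
¬(¬E ∨ (A ∨ A)) = 1 − 0.4890 = 0.5110
(A ∨ (¬E ∧ E)) → ¬(¬E ∨ (A ∨ A))  [Reichenbach: 1 − a + a·b] with a=0.3296, b=0.5110 → 0.8388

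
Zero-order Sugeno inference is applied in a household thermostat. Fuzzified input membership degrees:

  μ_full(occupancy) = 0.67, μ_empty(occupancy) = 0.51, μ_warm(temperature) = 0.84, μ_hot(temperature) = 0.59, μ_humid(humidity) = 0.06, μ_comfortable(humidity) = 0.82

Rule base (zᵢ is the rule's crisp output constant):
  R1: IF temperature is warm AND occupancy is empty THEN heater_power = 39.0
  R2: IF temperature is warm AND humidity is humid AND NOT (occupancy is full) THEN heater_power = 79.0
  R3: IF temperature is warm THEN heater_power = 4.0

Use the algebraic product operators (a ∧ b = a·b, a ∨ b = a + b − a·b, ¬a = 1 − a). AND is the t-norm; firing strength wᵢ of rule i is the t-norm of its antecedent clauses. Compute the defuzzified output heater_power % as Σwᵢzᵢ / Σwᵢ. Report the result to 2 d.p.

16.64

R1 (z=39.0): warm=0.84, empty=0.51; AND[a·b] → w = 0.4284
R2 (z=79.0): warm=0.84, humid=0.06, ¬full=1−0.67=0.33; AND[a·b] → w = 0.0166
R3 (z=4.0): warm=0.84 → w = 0.8400
Weighted average = (0.4284·39.0 + 0.0166·79.0 + 0.8400·4.0) / (0.4284 + 0.0166 + 0.8400)
  = 21.3815 / 1.2850 = 16.64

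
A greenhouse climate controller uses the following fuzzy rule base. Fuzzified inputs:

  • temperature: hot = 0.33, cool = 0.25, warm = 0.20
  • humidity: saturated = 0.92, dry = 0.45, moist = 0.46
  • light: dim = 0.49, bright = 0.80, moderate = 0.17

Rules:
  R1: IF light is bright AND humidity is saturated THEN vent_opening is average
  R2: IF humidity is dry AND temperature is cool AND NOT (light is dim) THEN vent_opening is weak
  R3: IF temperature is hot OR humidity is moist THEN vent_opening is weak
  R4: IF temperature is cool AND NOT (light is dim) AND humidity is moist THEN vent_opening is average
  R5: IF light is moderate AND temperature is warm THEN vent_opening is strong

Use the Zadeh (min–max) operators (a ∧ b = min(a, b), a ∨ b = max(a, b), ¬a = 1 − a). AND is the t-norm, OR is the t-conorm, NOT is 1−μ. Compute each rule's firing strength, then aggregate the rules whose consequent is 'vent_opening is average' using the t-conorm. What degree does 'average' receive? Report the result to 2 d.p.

0.80

R1: bright=0.80, saturated=0.92; AND[min(a, b)] → w = 0.80
R2: dry=0.45, cool=0.25, ¬dim=1−0.49=0.51; AND[min(a, b)] → w = 0.25
R3: hot=0.33, moist=0.46; OR[max(a, b)] → w = 0.46
R4: cool=0.25, ¬dim=1−0.49=0.51, moist=0.46; AND[min(a, b)] → w = 0.25
R5: moderate=0.17, warm=0.20; AND[min(a, b)] → w = 0.17
Rules with consequent 'average': {R1, R4} → strengths 0.80, 0.25
Aggregate via t-conorm [max(a, b)]: 0.80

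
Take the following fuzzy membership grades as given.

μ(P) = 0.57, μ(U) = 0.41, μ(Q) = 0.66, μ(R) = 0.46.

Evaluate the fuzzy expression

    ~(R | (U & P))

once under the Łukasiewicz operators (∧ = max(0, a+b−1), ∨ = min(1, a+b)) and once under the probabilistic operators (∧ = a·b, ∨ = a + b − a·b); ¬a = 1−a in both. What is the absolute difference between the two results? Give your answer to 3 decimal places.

Under Łukasiewicz:
  U & P = max(0, a+b−1) on (0.41, 0.57) = 0.00
  R | (U & P) = min(1, a+b) on (0.46, 0.00) = 0.46
  ~(R | (U & P)) = 1 − 0.46 = 0.54
  → value = 0.5400
Under probabilistic:
  U & P = a·b on (0.4100, 0.5700) = 0.2337
  R | (U & P) = a + b − a·b on (0.4600, 0.2337) = 0.5862
  ~(R | (U & P)) = 1 − 0.5862 = 0.4138
  → value = 0.4138
|0.5400 − 0.4138| = 0.126

0.126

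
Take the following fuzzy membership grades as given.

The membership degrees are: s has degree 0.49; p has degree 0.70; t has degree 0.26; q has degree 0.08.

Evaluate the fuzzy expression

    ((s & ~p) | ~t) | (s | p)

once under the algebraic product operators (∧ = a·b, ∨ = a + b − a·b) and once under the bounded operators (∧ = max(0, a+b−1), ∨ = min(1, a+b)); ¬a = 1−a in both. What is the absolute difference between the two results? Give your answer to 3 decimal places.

0.034

Under algebraic product:
  ~p = 1 − 0.7000 = 0.3000
  s & ~p = a·b on (0.4900, 0.3000) = 0.1470
  ~t = 1 − 0.2600 = 0.7400
  (s & ~p) | ~t = a + b − a·b on (0.1470, 0.7400) = 0.7782
  s | p = a + b − a·b on (0.4900, 0.7000) = 0.8470
  ((s & ~p) | ~t) | (s | p) = a + b − a·b on (0.7782, 0.8470) = 0.9661
  → value = 0.9661
Under bounded:
  ~p = 1 − 0.70 = 0.30
  s & ~p = max(0, a+b−1) on (0.49, 0.30) = 0.00
  ~t = 1 − 0.26 = 0.74
  (s & ~p) | ~t = min(1, a+b) on (0.00, 0.74) = 0.74
  s | p = min(1, a+b) on (0.49, 0.70) = 1.00
  ((s & ~p) | ~t) | (s | p) = min(1, a+b) on (0.74, 1.00) = 1.00
  → value = 1.0000
|0.9661 − 1.0000| = 0.034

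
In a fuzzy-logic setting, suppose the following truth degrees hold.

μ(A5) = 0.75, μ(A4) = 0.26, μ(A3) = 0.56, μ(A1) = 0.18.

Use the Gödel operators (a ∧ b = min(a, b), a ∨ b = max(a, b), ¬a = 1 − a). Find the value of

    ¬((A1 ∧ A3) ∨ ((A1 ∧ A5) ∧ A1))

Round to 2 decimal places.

0.82

A1 ∧ A3 = min(a, b) on (0.18, 0.56) = 0.18
A1 ∧ A5 = min(a, b) on (0.18, 0.75) = 0.18
(A1 ∧ A5) ∧ A1 = min(a, b) on (0.18, 0.18) = 0.18
(A1 ∧ A3) ∨ ((A1 ∧ A5) ∧ A1) = max(a, b) on (0.18, 0.18) = 0.18
¬((A1 ∧ A3) ∨ ((A1 ∧ A5) ∧ A1)) = 1 − 0.18 = 0.82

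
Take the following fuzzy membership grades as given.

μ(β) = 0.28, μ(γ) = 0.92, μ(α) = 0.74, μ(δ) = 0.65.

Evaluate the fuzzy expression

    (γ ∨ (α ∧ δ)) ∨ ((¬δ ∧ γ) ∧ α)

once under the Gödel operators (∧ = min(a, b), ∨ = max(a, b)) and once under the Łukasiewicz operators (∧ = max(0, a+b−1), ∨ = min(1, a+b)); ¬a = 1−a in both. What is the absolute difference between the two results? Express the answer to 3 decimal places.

0.080

Under Gödel:
  α ∧ δ = min(a, b) on (0.74, 0.65) = 0.65
  γ ∨ (α ∧ δ) = max(a, b) on (0.92, 0.65) = 0.92
  ¬δ = 1 − 0.65 = 0.35
  ¬δ ∧ γ = min(a, b) on (0.35, 0.92) = 0.35
  (¬δ ∧ γ) ∧ α = min(a, b) on (0.35, 0.74) = 0.35
  (γ ∨ (α ∧ δ)) ∨ ((¬δ ∧ γ) ∧ α) = max(a, b) on (0.92, 0.35) = 0.92
  → value = 0.9200
Under Łukasiewicz:
  α ∧ δ = max(0, a+b−1) on (0.74, 0.65) = 0.39
  γ ∨ (α ∧ δ) = min(1, a+b) on (0.92, 0.39) = 1.00
  ¬δ = 1 − 0.65 = 0.35
  ¬δ ∧ γ = max(0, a+b−1) on (0.35, 0.92) = 0.27
  (¬δ ∧ γ) ∧ α = max(0, a+b−1) on (0.27, 0.74) = 0.01
  (γ ∨ (α ∧ δ)) ∨ ((¬δ ∧ γ) ∧ α) = min(1, a+b) on (1.00, 0.01) = 1.00
  → value = 1.0000
|0.9200 − 1.0000| = 0.080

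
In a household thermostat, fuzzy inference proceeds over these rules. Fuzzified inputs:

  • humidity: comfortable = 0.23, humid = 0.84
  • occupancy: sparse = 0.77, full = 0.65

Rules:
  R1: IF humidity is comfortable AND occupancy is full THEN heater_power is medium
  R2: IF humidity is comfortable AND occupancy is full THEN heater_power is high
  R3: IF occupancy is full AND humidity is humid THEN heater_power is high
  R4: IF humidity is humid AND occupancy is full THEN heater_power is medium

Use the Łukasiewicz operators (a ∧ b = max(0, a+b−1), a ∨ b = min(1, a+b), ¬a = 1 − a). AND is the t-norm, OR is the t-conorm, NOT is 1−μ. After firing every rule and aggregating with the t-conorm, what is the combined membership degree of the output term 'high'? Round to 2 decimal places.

R1: comfortable=0.23, full=0.65; AND[max(0, a+b−1)] → w = 0.00
R2: comfortable=0.23, full=0.65; AND[max(0, a+b−1)] → w = 0.00
R3: full=0.65, humid=0.84; AND[max(0, a+b−1)] → w = 0.49
R4: humid=0.84, full=0.65; AND[max(0, a+b−1)] → w = 0.49
Rules with consequent 'high': {R2, R3} → strengths 0.00, 0.49
Aggregate via t-conorm [min(1, a+b)]: 0.49

0.49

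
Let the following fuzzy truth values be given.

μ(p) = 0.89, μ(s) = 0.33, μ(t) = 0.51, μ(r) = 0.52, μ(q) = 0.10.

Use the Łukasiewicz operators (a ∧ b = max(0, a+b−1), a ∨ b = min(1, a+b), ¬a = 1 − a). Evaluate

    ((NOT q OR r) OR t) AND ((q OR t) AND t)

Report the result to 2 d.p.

NOT q = 1 − 0.10 = 0.90
NOT q OR r = min(1, a+b) on (0.90, 0.52) = 1.00
(NOT q OR r) OR t = min(1, a+b) on (1.00, 0.51) = 1.00
q OR t = min(1, a+b) on (0.10, 0.51) = 0.61
(q OR t) AND t = max(0, a+b−1) on (0.61, 0.51) = 0.12
((NOT q OR r) OR t) AND ((q OR t) AND t) = max(0, a+b−1) on (1.00, 0.12) = 0.12

0.12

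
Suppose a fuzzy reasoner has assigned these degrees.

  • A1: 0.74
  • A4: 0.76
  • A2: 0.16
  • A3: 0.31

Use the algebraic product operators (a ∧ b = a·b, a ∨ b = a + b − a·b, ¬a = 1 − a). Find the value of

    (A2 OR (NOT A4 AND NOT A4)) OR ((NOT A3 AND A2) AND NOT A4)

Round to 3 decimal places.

NOT A4 = 1 − 0.7600 = 0.2400
NOT A4 = 1 − 0.7600 = 0.2400
NOT A4 AND NOT A4 = a·b on (0.2400, 0.2400) = 0.0576
A2 OR (NOT A4 AND NOT A4) = a + b − a·b on (0.1600, 0.0576) = 0.2084
NOT A3 = 1 − 0.3100 = 0.6900
NOT A3 AND A2 = a·b on (0.6900, 0.1600) = 0.1104
NOT A4 = 1 − 0.7600 = 0.2400
(NOT A3 AND A2) AND NOT A4 = a·b on (0.1104, 0.2400) = 0.0265
(A2 OR (NOT A4 AND NOT A4)) OR ((NOT A3 AND A2) AND NOT A4) = a + b − a·b on (0.2084, 0.0265) = 0.2294

0.229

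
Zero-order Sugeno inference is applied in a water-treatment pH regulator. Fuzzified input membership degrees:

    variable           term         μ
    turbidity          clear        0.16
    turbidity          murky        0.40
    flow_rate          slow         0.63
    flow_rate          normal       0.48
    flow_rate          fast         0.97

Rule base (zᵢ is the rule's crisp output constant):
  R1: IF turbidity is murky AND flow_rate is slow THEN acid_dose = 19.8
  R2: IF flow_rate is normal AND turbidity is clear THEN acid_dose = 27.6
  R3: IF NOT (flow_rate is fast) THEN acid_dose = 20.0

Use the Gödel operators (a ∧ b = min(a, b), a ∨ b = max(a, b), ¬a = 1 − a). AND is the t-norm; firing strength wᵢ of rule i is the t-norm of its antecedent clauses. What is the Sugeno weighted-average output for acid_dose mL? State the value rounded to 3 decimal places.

R1 (z=19.8): murky=0.40, slow=0.63; AND[min(a, b)] → w = 0.40
R2 (z=27.6): normal=0.48, clear=0.16; AND[min(a, b)] → w = 0.16
R3 (z=20.0): ¬fast=1−0.97=0.03 → w = 0.03
Weighted average = (0.40·19.8 + 0.16·27.6 + 0.03·20.0) / (0.40 + 0.16 + 0.03)
  = 12.9360 / 0.5900 = 21.925

21.925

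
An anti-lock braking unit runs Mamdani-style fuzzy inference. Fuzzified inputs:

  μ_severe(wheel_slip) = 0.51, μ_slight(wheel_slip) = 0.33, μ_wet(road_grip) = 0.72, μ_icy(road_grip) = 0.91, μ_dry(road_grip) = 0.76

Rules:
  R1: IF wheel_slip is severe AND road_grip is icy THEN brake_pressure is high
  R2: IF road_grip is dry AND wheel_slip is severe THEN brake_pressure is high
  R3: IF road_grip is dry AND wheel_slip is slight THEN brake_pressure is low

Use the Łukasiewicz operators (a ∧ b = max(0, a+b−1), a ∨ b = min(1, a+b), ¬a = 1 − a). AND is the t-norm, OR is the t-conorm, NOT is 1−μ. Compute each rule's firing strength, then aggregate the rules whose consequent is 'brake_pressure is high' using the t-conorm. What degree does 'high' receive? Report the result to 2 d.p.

0.69

R1: severe=0.51, icy=0.91; AND[max(0, a+b−1)] → w = 0.42
R2: dry=0.76, severe=0.51; AND[max(0, a+b−1)] → w = 0.27
R3: dry=0.76, slight=0.33; AND[max(0, a+b−1)] → w = 0.09
Rules with consequent 'high': {R1, R2} → strengths 0.42, 0.27
Aggregate via t-conorm [min(1, a+b)]: 0.69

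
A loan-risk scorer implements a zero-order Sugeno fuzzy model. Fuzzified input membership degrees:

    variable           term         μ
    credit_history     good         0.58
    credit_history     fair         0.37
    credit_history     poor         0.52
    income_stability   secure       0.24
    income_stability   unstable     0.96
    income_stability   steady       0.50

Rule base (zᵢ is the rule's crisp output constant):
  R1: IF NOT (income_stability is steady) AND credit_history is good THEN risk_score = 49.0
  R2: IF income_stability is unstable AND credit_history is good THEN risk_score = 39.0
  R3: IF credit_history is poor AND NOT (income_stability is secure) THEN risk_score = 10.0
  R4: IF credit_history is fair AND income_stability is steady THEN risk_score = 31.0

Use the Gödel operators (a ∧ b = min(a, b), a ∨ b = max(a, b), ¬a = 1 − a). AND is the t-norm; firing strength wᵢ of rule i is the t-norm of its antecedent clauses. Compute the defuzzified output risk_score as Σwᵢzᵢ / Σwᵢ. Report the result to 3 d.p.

32.381

R1 (z=49.0): ¬steady=1−0.50=0.50, good=0.58; AND[min(a, b)] → w = 0.50
R2 (z=39.0): unstable=0.96, good=0.58; AND[min(a, b)] → w = 0.58
R3 (z=10.0): poor=0.52, ¬secure=1−0.24=0.76; AND[min(a, b)] → w = 0.52
R4 (z=31.0): fair=0.37, steady=0.50; AND[min(a, b)] → w = 0.37
Weighted average = (0.50·49.0 + 0.58·39.0 + 0.52·10.0 + 0.37·31.0) / (0.50 + 0.58 + 0.52 + 0.37)
  = 63.7900 / 1.9700 = 32.381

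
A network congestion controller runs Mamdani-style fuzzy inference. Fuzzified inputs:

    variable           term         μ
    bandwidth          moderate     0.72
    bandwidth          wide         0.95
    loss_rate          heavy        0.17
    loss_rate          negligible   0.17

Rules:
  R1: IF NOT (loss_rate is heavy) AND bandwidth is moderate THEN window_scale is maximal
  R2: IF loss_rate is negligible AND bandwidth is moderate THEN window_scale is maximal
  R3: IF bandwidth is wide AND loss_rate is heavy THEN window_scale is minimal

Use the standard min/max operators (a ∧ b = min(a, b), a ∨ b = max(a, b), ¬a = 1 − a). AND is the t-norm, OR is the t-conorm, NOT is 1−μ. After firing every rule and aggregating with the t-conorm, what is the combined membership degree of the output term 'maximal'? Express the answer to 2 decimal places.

0.72

R1: ¬heavy=1−0.17=0.83, moderate=0.72; AND[min(a, b)] → w = 0.72
R2: negligible=0.17, moderate=0.72; AND[min(a, b)] → w = 0.17
R3: wide=0.95, heavy=0.17; AND[min(a, b)] → w = 0.17
Rules with consequent 'maximal': {R1, R2} → strengths 0.72, 0.17
Aggregate via t-conorm [max(a, b)]: 0.72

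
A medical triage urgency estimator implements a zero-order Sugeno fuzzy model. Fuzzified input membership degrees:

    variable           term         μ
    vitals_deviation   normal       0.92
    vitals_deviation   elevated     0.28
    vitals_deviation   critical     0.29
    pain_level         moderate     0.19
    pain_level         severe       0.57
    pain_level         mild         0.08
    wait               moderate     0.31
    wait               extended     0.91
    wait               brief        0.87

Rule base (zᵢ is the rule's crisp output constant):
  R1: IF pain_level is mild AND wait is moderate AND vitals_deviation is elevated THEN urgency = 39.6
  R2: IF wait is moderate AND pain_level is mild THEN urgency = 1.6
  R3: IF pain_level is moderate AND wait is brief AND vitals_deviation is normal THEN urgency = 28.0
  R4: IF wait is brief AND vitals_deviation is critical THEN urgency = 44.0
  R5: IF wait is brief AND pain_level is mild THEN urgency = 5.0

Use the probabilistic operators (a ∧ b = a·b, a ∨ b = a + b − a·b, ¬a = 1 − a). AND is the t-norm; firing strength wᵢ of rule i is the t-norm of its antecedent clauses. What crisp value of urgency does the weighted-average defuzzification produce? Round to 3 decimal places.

R1 (z=39.6): mild=0.08, moderate=0.31, elevated=0.28; AND[a·b] → w = 0.0069
R2 (z=1.6): moderate=0.31, mild=0.08; AND[a·b] → w = 0.0248
R3 (z=28.0): moderate=0.19, brief=0.87, normal=0.92; AND[a·b] → w = 0.1521
R4 (z=44.0): brief=0.87, critical=0.29; AND[a·b] → w = 0.2523
R5 (z=5.0): brief=0.87, mild=0.08; AND[a·b] → w = 0.0696
Weighted average = (0.0069·39.6 + 0.0248·1.6 + 0.1521·28.0 + 0.2523·44.0 + 0.0696·5.0) / (0.0069 + 0.0248 + 0.1521 + 0.2523 + 0.0696)
  = 16.0220 / 0.5057 = 31.682

31.682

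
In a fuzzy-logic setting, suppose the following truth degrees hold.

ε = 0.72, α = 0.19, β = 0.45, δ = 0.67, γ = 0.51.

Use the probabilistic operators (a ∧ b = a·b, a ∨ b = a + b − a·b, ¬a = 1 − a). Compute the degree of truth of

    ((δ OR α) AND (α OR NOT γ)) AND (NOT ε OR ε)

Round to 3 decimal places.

δ OR α = a + b − a·b on (0.6700, 0.1900) = 0.7327
NOT γ = 1 − 0.5100 = 0.4900
α OR NOT γ = a + b − a·b on (0.1900, 0.4900) = 0.5869
(δ OR α) AND (α OR NOT γ) = a·b on (0.7327, 0.5869) = 0.4300
NOT ε = 1 − 0.7200 = 0.2800
NOT ε OR ε = a + b − a·b on (0.2800, 0.7200) = 0.7984
((δ OR α) AND (α OR NOT γ)) AND (NOT ε OR ε) = a·b on (0.4300, 0.7984) = 0.3433

0.343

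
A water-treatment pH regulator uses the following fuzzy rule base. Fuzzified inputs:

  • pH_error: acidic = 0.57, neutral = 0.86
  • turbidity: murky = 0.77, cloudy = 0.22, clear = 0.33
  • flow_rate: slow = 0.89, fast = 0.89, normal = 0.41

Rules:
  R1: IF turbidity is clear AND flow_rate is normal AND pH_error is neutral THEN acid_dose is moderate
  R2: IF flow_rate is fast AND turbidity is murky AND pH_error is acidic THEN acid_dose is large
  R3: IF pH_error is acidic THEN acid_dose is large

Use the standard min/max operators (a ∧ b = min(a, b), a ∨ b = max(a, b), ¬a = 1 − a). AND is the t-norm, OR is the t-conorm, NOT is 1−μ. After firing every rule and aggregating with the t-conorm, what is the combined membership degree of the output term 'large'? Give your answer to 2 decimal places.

0.57

R1: clear=0.33, normal=0.41, neutral=0.86; AND[min(a, b)] → w = 0.33
R2: fast=0.89, murky=0.77, acidic=0.57; AND[min(a, b)] → w = 0.57
R3: acidic=0.57 → w = 0.57
Rules with consequent 'large': {R2, R3} → strengths 0.57, 0.57
Aggregate via t-conorm [max(a, b)]: 0.57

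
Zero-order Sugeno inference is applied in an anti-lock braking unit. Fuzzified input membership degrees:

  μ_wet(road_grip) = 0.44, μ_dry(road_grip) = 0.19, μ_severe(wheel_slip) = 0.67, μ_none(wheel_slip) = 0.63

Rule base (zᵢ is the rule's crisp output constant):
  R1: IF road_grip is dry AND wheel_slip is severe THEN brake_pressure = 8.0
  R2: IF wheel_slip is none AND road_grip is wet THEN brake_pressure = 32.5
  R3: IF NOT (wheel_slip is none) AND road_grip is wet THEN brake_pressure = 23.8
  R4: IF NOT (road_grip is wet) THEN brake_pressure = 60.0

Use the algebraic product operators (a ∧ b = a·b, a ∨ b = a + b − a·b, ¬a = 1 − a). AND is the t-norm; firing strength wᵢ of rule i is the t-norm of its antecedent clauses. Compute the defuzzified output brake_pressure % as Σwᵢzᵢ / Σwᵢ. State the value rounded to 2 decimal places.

42.14

R1 (z=8.0): dry=0.19, severe=0.67; AND[a·b] → w = 0.1273
R2 (z=32.5): none=0.63, wet=0.44; AND[a·b] → w = 0.2772
R3 (z=23.8): ¬none=1−0.63=0.37, wet=0.44; AND[a·b] → w = 0.1628
R4 (z=60.0): ¬wet=1−0.44=0.56 → w = 0.5600
Weighted average = (0.1273·8.0 + 0.2772·32.5 + 0.1628·23.8 + 0.5600·60.0) / (0.1273 + 0.2772 + 0.1628 + 0.5600)
  = 47.5020 / 1.1273 = 42.14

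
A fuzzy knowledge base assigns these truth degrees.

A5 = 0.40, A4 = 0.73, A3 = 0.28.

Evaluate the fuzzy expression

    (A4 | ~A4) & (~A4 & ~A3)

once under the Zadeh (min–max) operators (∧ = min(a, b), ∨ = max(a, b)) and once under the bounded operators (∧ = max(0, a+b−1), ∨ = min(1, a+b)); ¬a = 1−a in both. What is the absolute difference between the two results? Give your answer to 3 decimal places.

0.270

Under Zadeh (min–max):
  ~A4 = 1 − 0.73 = 0.27
  A4 | ~A4 = max(a, b) on (0.73, 0.27) = 0.73
  ~A4 = 1 − 0.73 = 0.27
  ~A3 = 1 − 0.28 = 0.72
  ~A4 & ~A3 = min(a, b) on (0.27, 0.72) = 0.27
  (A4 | ~A4) & (~A4 & ~A3) = min(a, b) on (0.73, 0.27) = 0.27
  → value = 0.2700
Under bounded:
  ~A4 = 1 − 0.73 = 0.27
  A4 | ~A4 = min(1, a+b) on (0.73, 0.27) = 1.00
  ~A4 = 1 − 0.73 = 0.27
  ~A3 = 1 − 0.28 = 0.72
  ~A4 & ~A3 = max(0, a+b−1) on (0.27, 0.72) = 0.00
  (A4 | ~A4) & (~A4 & ~A3) = max(0, a+b−1) on (1.00, 0.00) = 0.00
  → value = 0.0000
|0.2700 − 0.0000| = 0.270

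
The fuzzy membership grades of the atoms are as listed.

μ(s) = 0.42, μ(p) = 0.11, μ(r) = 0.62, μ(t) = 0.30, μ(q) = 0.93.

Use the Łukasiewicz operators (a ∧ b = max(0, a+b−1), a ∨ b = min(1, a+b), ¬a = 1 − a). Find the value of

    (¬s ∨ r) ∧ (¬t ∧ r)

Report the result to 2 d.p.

0.32

¬s = 1 − 0.42 = 0.58
¬s ∨ r = min(1, a+b) on (0.58, 0.62) = 1.00
¬t = 1 − 0.30 = 0.70
¬t ∧ r = max(0, a+b−1) on (0.70, 0.62) = 0.32
(¬s ∨ r) ∧ (¬t ∧ r) = max(0, a+b−1) on (1.00, 0.32) = 0.32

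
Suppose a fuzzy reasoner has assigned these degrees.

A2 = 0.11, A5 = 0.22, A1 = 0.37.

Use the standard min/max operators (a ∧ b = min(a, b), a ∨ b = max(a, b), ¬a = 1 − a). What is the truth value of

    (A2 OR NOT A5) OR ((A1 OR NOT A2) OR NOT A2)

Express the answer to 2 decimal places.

0.89

NOT A5 = 1 − 0.22 = 0.78
A2 OR NOT A5 = max(a, b) on (0.11, 0.78) = 0.78
NOT A2 = 1 − 0.11 = 0.89
A1 OR NOT A2 = max(a, b) on (0.37, 0.89) = 0.89
NOT A2 = 1 − 0.11 = 0.89
(A1 OR NOT A2) OR NOT A2 = max(a, b) on (0.89, 0.89) = 0.89
(A2 OR NOT A5) OR ((A1 OR NOT A2) OR NOT A2) = max(a, b) on (0.78, 0.89) = 0.89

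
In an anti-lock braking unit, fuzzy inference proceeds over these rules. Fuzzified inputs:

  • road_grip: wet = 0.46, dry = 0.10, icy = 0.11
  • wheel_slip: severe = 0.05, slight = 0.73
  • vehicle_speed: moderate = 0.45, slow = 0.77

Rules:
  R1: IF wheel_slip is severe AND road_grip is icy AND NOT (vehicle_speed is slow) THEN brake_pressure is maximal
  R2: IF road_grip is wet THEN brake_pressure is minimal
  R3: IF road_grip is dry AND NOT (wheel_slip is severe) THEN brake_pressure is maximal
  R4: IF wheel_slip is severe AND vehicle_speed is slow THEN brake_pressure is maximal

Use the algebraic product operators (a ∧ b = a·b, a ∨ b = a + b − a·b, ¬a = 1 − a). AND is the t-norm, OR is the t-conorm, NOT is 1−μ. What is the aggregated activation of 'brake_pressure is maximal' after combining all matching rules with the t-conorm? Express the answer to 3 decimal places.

R1: severe=0.05, icy=0.11, ¬slow=1−0.77=0.23; AND[a·b] → w = 0.0013
R2: wet=0.46 → w = 0.4600
R3: dry=0.10, ¬severe=1−0.05=0.95; AND[a·b] → w = 0.0950
R4: severe=0.05, slow=0.77; AND[a·b] → w = 0.0385
Rules with consequent 'maximal': {R1, R3, R4} → strengths 0.0013, 0.0950, 0.0385
Aggregate via t-conorm [a + b − a·b]: 0.1309

0.131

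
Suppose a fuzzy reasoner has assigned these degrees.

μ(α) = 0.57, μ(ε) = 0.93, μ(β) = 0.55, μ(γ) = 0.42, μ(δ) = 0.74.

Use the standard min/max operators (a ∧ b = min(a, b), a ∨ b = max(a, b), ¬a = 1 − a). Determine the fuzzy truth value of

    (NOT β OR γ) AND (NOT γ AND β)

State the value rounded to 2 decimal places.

0.45

NOT β = 1 − 0.55 = 0.45
NOT β OR γ = max(a, b) on (0.45, 0.42) = 0.45
NOT γ = 1 − 0.42 = 0.58
NOT γ AND β = min(a, b) on (0.58, 0.55) = 0.55
(NOT β OR γ) AND (NOT γ AND β) = min(a, b) on (0.45, 0.55) = 0.45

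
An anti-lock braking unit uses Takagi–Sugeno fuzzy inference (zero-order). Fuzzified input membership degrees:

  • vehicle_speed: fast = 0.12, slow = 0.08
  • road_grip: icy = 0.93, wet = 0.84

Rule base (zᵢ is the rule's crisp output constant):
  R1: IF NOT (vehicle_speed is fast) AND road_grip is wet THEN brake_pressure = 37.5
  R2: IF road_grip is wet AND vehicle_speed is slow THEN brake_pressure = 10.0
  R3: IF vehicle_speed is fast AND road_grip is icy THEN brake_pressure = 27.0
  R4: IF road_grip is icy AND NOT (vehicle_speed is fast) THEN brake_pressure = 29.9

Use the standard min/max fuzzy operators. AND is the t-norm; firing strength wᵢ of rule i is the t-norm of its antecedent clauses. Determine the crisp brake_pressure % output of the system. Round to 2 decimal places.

R1 (z=37.5): ¬fast=1−0.12=0.88, wet=0.84; AND[min(a, b)] → w = 0.84
R2 (z=10.0): wet=0.84, slow=0.08; AND[min(a, b)] → w = 0.08
R3 (z=27.0): fast=0.12, icy=0.93; AND[min(a, b)] → w = 0.12
R4 (z=29.9): icy=0.93, ¬fast=1−0.12=0.88; AND[min(a, b)] → w = 0.88
Weighted average = (0.84·37.5 + 0.08·10.0 + 0.12·27.0 + 0.88·29.9) / (0.84 + 0.08 + 0.12 + 0.88)
  = 61.8520 / 1.9200 = 32.21

32.21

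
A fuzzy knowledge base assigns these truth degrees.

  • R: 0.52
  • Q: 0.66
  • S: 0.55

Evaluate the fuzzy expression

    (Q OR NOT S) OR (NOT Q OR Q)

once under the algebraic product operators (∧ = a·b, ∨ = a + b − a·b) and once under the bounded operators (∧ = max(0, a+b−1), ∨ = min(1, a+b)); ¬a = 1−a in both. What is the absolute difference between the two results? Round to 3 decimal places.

0.042

Under algebraic product:
  NOT S = 1 − 0.5500 = 0.4500
  Q OR NOT S = a + b − a·b on (0.6600, 0.4500) = 0.8130
  NOT Q = 1 − 0.6600 = 0.3400
  NOT Q OR Q = a + b − a·b on (0.3400, 0.6600) = 0.7756
  (Q OR NOT S) OR (NOT Q OR Q) = a + b − a·b on (0.8130, 0.7756) = 0.9580
  → value = 0.9580
Under bounded:
  NOT S = 1 − 0.55 = 0.45
  Q OR NOT S = min(1, a+b) on (0.66, 0.45) = 1.00
  NOT Q = 1 − 0.66 = 0.34
  NOT Q OR Q = min(1, a+b) on (0.34, 0.66) = 1.00
  (Q OR NOT S) OR (NOT Q OR Q) = min(1, a+b) on (1.00, 1.00) = 1.00
  → value = 1.0000
|0.9580 − 1.0000| = 0.042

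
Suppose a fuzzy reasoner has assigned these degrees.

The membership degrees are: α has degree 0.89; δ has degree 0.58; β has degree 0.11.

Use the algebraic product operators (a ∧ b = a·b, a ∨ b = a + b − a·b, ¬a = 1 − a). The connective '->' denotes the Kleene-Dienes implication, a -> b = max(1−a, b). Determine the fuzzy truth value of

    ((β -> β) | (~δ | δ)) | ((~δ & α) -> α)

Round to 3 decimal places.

0.997

β -> β  [Kleene-Dienes: max(1−a, b)] with a=0.1100, b=0.1100 → 0.8900
~δ = 1 − 0.5800 = 0.4200
~δ | δ = a + b − a·b on (0.4200, 0.5800) = 0.7564
(β -> β) | (~δ | δ) = a + b − a·b on (0.8900, 0.7564) = 0.9732
~δ = 1 − 0.5800 = 0.4200
~δ & α = a·b on (0.4200, 0.8900) = 0.3738
(~δ & α) -> α  [Kleene-Dienes: max(1−a, b)] with a=0.3738, b=0.8900 → 0.8900
((β -> β) | (~δ | δ)) | ((~δ & α) -> α) = a + b − a·b on (0.9732, 0.8900) = 0.9971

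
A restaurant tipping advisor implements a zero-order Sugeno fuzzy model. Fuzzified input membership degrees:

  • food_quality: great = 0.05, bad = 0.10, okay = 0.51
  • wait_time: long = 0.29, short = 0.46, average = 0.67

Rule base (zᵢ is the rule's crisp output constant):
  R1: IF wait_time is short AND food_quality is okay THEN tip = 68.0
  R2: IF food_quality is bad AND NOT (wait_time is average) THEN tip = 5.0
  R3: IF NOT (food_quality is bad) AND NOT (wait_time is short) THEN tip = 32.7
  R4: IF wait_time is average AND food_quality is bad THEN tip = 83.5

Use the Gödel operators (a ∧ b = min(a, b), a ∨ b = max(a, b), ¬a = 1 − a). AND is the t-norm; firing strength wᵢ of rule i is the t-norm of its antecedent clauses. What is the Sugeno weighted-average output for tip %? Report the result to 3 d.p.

48.157

R1 (z=68.0): short=0.46, okay=0.51; AND[min(a, b)] → w = 0.46
R2 (z=5.0): bad=0.10, ¬average=1−0.67=0.33; AND[min(a, b)] → w = 0.10
R3 (z=32.7): ¬bad=1−0.10=0.90, ¬short=1−0.46=0.54; AND[min(a, b)] → w = 0.54
R4 (z=83.5): average=0.67, bad=0.10; AND[min(a, b)] → w = 0.10
Weighted average = (0.46·68.0 + 0.10·5.0 + 0.54·32.7 + 0.10·83.5) / (0.46 + 0.10 + 0.54 + 0.10)
  = 57.7880 / 1.2000 = 48.157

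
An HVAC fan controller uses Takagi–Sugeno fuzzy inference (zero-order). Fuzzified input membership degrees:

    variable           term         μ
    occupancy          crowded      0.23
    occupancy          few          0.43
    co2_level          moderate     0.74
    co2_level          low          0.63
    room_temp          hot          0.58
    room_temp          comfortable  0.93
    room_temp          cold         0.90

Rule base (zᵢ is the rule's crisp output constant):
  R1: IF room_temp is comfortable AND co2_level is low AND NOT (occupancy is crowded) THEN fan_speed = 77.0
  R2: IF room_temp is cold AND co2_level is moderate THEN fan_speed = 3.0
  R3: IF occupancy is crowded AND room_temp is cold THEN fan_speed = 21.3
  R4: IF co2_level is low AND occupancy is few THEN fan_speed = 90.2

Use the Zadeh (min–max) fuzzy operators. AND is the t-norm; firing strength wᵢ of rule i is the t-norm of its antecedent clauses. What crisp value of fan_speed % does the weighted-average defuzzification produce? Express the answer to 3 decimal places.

R1 (z=77.0): comfortable=0.93, low=0.63, ¬crowded=1−0.23=0.77; AND[min(a, b)] → w = 0.63
R2 (z=3.0): cold=0.90, moderate=0.74; AND[min(a, b)] → w = 0.74
R3 (z=21.3): crowded=0.23, cold=0.90; AND[min(a, b)] → w = 0.23
R4 (z=90.2): low=0.63, few=0.43; AND[min(a, b)] → w = 0.43
Weighted average = (0.63·77.0 + 0.74·3.0 + 0.23·21.3 + 0.43·90.2) / (0.63 + 0.74 + 0.23 + 0.43)
  = 94.4150 / 2.0300 = 46.510

46.510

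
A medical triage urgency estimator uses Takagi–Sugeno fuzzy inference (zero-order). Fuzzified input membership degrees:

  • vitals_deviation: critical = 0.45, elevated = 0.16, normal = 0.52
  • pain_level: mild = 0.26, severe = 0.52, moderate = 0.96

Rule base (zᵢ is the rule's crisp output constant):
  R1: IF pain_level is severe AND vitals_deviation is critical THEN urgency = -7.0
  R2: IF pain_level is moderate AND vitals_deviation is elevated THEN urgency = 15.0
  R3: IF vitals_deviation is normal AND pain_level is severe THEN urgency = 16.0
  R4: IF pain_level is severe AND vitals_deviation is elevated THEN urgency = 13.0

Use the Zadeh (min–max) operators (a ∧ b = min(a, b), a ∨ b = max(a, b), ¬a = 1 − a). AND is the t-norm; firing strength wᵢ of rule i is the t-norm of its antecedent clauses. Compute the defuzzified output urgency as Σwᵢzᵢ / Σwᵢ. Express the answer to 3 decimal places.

7.481

R1 (z=-7.0): severe=0.52, critical=0.45; AND[min(a, b)] → w = 0.45
R2 (z=15.0): moderate=0.96, elevated=0.16; AND[min(a, b)] → w = 0.16
R3 (z=16.0): normal=0.52, severe=0.52; AND[min(a, b)] → w = 0.52
R4 (z=13.0): severe=0.52, elevated=0.16; AND[min(a, b)] → w = 0.16
Weighted average = (0.45·-7.0 + 0.16·15.0 + 0.52·16.0 + 0.16·13.0) / (0.45 + 0.16 + 0.52 + 0.16)
  = 9.6500 / 1.2900 = 7.481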